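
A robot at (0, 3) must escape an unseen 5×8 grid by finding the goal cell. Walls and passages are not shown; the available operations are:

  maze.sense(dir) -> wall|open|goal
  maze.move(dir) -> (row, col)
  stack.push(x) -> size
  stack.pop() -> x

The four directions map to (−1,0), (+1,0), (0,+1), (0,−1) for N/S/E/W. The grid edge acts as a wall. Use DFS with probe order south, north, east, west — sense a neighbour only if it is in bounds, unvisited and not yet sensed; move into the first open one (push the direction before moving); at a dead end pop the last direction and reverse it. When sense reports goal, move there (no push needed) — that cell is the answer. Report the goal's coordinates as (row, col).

% maze.sense dir: south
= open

% stack.push x: south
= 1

% maze.move dir: south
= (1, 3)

% maze.sense dir: south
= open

% stack.push x: south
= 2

% maze.move dir: south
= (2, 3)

% maze.sense dir: south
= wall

% maze.sense dir: east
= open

% stack.push x: east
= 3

% maze.move dir: east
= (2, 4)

% maze.sense dir: south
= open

% stack.push x: south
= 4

% maze.move dir: south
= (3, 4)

% maze.sense dir: south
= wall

% maze.sense dir: east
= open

% stack.push x: east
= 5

% maze.move dir: east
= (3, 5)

% maze.sense dir: south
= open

% stack.push x: south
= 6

% maze.move dir: south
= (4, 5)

% maze.sense dir: east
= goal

% maze.move dir: east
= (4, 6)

Answer: (4, 6)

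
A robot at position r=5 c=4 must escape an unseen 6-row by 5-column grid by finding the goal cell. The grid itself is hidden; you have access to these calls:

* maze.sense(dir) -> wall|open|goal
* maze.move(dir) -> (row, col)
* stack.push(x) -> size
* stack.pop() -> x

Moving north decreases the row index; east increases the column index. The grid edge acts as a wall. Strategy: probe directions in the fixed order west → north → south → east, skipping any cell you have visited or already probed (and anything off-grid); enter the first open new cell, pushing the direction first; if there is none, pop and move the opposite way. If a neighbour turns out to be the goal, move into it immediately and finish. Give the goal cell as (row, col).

% sense dir→west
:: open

% push x→west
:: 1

% move dir→west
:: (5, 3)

% sense dir→west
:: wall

% sense dir→north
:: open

% push x→north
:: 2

% move dir→north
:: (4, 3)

% sense dir→west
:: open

% push x→west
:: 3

% move dir→west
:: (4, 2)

% sense dir→west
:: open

% push x→west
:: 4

% move dir→west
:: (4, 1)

% sense dir→west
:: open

% push x→west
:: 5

% move dir→west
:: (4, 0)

% sense dir→north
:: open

% push x→north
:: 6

% move dir→north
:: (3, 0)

% sense dir→north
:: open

% push x→north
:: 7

% move dir→north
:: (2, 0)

% sense dir→north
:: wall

% sense dir→east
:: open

% push x→east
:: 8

% move dir→east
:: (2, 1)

% sense dir→north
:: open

% push x→north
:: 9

% move dir→north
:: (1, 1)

% sense dir→north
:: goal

% move dir→north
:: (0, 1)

Answer: (0, 1)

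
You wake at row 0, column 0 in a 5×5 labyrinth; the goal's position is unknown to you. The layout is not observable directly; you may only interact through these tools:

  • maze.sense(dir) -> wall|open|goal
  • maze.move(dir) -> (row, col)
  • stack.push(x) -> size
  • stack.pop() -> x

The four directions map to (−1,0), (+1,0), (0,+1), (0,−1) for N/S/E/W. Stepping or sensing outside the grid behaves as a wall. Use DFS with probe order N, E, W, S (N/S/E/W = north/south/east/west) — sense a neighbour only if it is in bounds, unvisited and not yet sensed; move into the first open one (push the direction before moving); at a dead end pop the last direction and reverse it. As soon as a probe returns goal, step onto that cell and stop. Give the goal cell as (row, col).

Do: maze.sense[dir→east]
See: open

Do: stack.push[x→east]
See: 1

Do: maze.move[dir→east]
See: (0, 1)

Do: maze.sense[dir→east]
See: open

Do: stack.push[x→east]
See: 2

Do: maze.move[dir→east]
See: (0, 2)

Do: maze.sense[dir→east]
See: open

Do: stack.push[x→east]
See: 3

Do: maze.move[dir→east]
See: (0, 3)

Do: maze.sense[dir→east]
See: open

Do: stack.push[x→east]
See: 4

Do: maze.move[dir→east]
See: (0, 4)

Do: maze.sense[dir→south]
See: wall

Do: stack.pop[]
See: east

Do: maze.move[dir→west]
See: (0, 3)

Do: maze.sense[dir→south]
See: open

Do: stack.push[x→south]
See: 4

Do: maze.move[dir→south]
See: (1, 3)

Do: maze.sense[dir→west]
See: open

Do: stack.push[x→west]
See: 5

Do: maze.move[dir→west]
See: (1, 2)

Do: maze.sense[dir→west]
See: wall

Do: maze.sense[dir→south]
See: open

Do: stack.push[x→south]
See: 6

Do: maze.move[dir→south]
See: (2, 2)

Do: maze.sense[dir→east]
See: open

Do: stack.push[x→east]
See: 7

Do: maze.move[dir→east]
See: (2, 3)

Do: maze.sense[dir→east]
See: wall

Do: maze.sense[dir→south]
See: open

Do: stack.push[x→south]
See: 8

Do: maze.move[dir→south]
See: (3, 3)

Do: maze.sense[dir→east]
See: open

Do: stack.push[x→east]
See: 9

Do: maze.move[dir→east]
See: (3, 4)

Do: maze.sense[dir→south]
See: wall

Do: stack.pop[]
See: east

Do: maze.move[dir→west]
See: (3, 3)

Do: maze.sense[dir→west]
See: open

Do: stack.push[x→west]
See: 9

Do: maze.move[dir→west]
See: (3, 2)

Do: maze.sense[dir→west]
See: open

Do: stack.push[x→west]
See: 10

Do: maze.move[dir→west]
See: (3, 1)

Do: maze.sense[dir→north]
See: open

Do: stack.push[x→north]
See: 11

Do: maze.move[dir→north]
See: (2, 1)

Do: maze.sense[dir→west]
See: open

Do: stack.push[x→west]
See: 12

Do: maze.move[dir→west]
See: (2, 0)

Do: maze.sense[dir→north]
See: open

Do: stack.push[x→north]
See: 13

Do: maze.move[dir→north]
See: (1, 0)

Do: stack.pop[]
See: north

Do: maze.move[dir→south]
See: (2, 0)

Do: maze.sense[dir→south]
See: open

Do: stack.push[x→south]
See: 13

Do: maze.move[dir→south]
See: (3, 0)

Do: maze.sense[dir→south]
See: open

Do: stack.push[x→south]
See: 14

Do: maze.move[dir→south]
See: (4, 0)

Do: maze.sense[dir→east]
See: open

Do: stack.push[x→east]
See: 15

Do: maze.move[dir→east]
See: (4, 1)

Do: maze.sense[dir→east]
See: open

Do: stack.push[x→east]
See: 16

Do: maze.move[dir→east]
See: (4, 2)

Do: maze.sense[dir→east]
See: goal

Do: maze.move[dir→east]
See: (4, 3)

Answer: (4, 3)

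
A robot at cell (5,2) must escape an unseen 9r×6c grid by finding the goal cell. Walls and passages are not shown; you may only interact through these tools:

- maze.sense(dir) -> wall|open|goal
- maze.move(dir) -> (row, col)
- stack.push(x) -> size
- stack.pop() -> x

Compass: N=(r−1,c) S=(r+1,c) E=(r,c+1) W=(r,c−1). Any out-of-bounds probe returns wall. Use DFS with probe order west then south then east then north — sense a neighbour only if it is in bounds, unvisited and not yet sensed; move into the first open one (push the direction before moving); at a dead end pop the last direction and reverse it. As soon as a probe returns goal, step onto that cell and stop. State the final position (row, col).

Do: maze.sense[dir='west']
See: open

Do: stack.push[x='west']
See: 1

Do: maze.move[dir='west']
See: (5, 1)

Do: maze.sense[dir='west']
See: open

Do: stack.push[x='west']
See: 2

Do: maze.move[dir='west']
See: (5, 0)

Do: maze.sense[dir='south']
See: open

Do: stack.push[x='south']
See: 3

Do: maze.move[dir='south']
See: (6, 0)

Do: maze.sense[dir='south']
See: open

Do: stack.push[x='south']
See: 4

Do: maze.move[dir='south']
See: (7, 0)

Do: maze.sense[dir='south']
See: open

Do: stack.push[x='south']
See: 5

Do: maze.move[dir='south']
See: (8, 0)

Do: maze.sense[dir='east']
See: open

Do: stack.push[x='east']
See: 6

Do: maze.move[dir='east']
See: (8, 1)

Do: maze.sense[dir='east']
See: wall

Do: maze.sense[dir='north']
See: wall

Do: stack.pop[]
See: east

Do: maze.move[dir='west']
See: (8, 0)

Do: stack.pop[]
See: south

Do: maze.move[dir='north']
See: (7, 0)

Do: stack.pop[]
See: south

Do: maze.move[dir='north']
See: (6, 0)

Do: maze.sense[dir='east']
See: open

Do: stack.push[x='east']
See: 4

Do: maze.move[dir='east']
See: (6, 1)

Do: maze.sense[dir='east']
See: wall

Do: stack.pop[]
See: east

Do: maze.move[dir='west']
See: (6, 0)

Do: stack.pop[]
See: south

Do: maze.move[dir='north']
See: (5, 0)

Do: maze.sense[dir='north']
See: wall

Do: stack.pop[]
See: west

Do: maze.move[dir='east']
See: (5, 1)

Do: maze.sense[dir='north']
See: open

Do: stack.push[x='north']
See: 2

Do: maze.move[dir='north']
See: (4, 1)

Do: maze.sense[dir='east']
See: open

Do: stack.push[x='east']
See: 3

Do: maze.move[dir='east']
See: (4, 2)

Do: maze.sense[dir='east']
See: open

Do: stack.push[x='east']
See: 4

Do: maze.move[dir='east']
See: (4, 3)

Do: maze.sense[dir='south']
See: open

Do: stack.push[x='south']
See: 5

Do: maze.move[dir='south']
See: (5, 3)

Do: maze.sense[dir='south']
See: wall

Do: maze.sense[dir='east']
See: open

Do: stack.push[x='east']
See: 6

Do: maze.move[dir='east']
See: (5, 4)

Do: maze.sense[dir='south']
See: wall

Do: maze.sense[dir='east']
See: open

Do: stack.push[x='east']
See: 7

Do: maze.move[dir='east']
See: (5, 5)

Do: maze.sense[dir='south']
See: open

Do: stack.push[x='south']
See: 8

Do: maze.move[dir='south']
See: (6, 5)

Do: maze.sense[dir='south']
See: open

Do: stack.push[x='south']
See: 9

Do: maze.move[dir='south']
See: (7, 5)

Do: maze.sense[dir='west']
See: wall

Do: maze.sense[dir='south']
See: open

Do: stack.push[x='south']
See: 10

Do: maze.move[dir='south']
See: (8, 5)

Do: maze.sense[dir='west']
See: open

Do: stack.push[x='west']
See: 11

Do: maze.move[dir='west']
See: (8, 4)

Do: maze.sense[dir='west']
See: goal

Do: maze.move[dir='west']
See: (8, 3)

Answer: (8, 3)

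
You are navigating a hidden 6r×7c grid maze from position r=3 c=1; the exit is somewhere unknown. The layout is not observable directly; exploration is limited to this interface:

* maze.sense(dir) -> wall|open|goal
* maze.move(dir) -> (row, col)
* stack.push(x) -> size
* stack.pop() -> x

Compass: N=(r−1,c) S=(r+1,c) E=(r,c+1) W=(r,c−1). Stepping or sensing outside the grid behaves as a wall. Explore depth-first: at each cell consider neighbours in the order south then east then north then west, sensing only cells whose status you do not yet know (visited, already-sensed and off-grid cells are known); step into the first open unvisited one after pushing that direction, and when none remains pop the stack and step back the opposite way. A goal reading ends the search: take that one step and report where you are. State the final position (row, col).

Action: maze.sense[dir='south']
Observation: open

Action: stack.push[x='south']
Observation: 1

Action: maze.move[dir='south']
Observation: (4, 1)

Action: maze.sense[dir='south']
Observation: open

Action: stack.push[x='south']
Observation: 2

Action: maze.move[dir='south']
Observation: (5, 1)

Action: maze.sense[dir='east']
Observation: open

Action: stack.push[x='east']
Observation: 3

Action: maze.move[dir='east']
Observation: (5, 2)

Action: maze.sense[dir='east']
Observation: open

Action: stack.push[x='east']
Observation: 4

Action: maze.move[dir='east']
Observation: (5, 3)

Action: maze.sense[dir='east']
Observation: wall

Action: maze.sense[dir='north']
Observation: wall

Action: stack.pop[]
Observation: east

Action: maze.move[dir='west']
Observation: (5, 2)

Action: maze.sense[dir='north']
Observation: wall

Action: stack.pop[]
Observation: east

Action: maze.move[dir='west']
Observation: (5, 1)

Action: maze.sense[dir='west']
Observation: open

Action: stack.push[x='west']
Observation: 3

Action: maze.move[dir='west']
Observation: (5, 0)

Action: maze.sense[dir='north']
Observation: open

Action: stack.push[x='north']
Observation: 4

Action: maze.move[dir='north']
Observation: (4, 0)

Action: maze.sense[dir='north']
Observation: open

Action: stack.push[x='north']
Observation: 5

Action: maze.move[dir='north']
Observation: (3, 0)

Action: maze.sense[dir='north']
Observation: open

Action: stack.push[x='north']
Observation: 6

Action: maze.move[dir='north']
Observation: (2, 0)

Action: maze.sense[dir='east']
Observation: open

Action: stack.push[x='east']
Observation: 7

Action: maze.move[dir='east']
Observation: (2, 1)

Action: maze.sense[dir='east']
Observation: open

Action: stack.push[x='east']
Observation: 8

Action: maze.move[dir='east']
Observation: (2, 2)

Action: maze.sense[dir='south']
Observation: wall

Action: maze.sense[dir='east']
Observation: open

Action: stack.push[x='east']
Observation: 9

Action: maze.move[dir='east']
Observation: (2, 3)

Action: maze.sense[dir='south']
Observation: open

Action: stack.push[x='south']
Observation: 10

Action: maze.move[dir='south']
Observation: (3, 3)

Action: maze.sense[dir='east']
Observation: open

Action: stack.push[x='east']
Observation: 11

Action: maze.move[dir='east']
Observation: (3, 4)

Action: maze.sense[dir='south']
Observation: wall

Action: maze.sense[dir='east']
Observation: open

Action: stack.push[x='east']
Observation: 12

Action: maze.move[dir='east']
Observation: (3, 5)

Action: maze.sense[dir='south']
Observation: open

Action: stack.push[x='south']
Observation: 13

Action: maze.move[dir='south']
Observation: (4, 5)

Action: maze.sense[dir='south']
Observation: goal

Action: maze.move[dir='south']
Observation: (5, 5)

Answer: (5, 5)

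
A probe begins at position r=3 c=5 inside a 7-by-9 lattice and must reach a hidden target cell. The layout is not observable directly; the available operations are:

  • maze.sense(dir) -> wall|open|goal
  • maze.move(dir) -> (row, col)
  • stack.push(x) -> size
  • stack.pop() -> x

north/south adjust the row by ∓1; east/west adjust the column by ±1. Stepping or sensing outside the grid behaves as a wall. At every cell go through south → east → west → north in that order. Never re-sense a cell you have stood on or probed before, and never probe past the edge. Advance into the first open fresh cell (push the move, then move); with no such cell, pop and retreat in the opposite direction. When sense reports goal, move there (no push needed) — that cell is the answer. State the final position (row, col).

> maze.sense dir→south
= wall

> maze.sense dir→east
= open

> stack.push x→east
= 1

> maze.move dir→east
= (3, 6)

> maze.sense dir→south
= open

> stack.push x→south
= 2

> maze.move dir→south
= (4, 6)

> maze.sense dir→south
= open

> stack.push x→south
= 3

> maze.move dir→south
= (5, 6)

> maze.sense dir→south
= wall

> maze.sense dir→east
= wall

> maze.sense dir→west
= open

> stack.push x→west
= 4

> maze.move dir→west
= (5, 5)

> maze.sense dir→south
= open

> stack.push x→south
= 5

> maze.move dir→south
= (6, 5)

> maze.sense dir→west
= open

> stack.push x→west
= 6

> maze.move dir→west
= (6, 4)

> maze.sense dir→west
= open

> stack.push x→west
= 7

> maze.move dir→west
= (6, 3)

> maze.sense dir→west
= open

> stack.push x→west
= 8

> maze.move dir→west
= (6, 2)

> maze.sense dir→west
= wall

> maze.sense dir→north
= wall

> stack.pop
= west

> maze.move dir→east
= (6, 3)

> maze.sense dir→north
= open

> stack.push x→north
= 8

> maze.move dir→north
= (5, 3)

> maze.sense dir→east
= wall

> maze.sense dir→north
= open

> stack.push x→north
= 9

> maze.move dir→north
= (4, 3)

> maze.sense dir→east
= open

> stack.push x→east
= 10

> maze.move dir→east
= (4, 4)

> maze.sense dir→north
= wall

> stack.pop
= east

> maze.move dir→west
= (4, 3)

> maze.sense dir→west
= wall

> maze.sense dir→north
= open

> stack.push x→north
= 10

> maze.move dir→north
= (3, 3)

> maze.sense dir→west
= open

> stack.push x→west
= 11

> maze.move dir→west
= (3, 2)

> maze.sense dir→west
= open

> stack.push x→west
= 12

> maze.move dir→west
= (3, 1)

> maze.sense dir→south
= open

> stack.push x→south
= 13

> maze.move dir→south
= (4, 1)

> maze.sense dir→south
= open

> stack.push x→south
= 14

> maze.move dir→south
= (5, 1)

> maze.sense dir→west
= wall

> stack.pop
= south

> maze.move dir→north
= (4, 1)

> maze.sense dir→west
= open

> stack.push x→west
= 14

> maze.move dir→west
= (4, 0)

> maze.sense dir→north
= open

> stack.push x→north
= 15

> maze.move dir→north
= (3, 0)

> maze.sense dir→north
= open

> stack.push x→north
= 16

> maze.move dir→north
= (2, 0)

> maze.sense dir→east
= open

> stack.push x→east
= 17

> maze.move dir→east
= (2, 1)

> maze.sense dir→east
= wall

> maze.sense dir→north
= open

> stack.push x→north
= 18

> maze.move dir→north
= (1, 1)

> maze.sense dir→east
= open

> stack.push x→east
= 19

> maze.move dir→east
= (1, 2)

> maze.sense dir→east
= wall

> maze.sense dir→north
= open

> stack.push x→north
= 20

> maze.move dir→north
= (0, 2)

> maze.sense dir→east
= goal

> maze.move dir→east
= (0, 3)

Answer: (0, 3)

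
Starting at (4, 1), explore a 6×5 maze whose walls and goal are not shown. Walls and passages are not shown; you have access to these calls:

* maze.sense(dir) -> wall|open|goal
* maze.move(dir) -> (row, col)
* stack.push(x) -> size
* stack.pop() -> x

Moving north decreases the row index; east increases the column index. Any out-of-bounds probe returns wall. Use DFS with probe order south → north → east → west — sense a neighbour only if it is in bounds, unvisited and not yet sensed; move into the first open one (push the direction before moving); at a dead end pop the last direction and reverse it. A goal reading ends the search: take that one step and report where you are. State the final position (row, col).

-- maze.sense(south) == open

-- stack.push(south) == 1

-- maze.move(south) == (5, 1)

-- maze.sense(east) == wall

-- maze.sense(west) == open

-- stack.push(west) == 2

-- maze.move(west) == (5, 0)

-- maze.sense(north) == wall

-- stack.pop() == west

-- maze.move(east) == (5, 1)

-- stack.pop() == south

-- maze.move(north) == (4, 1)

-- maze.sense(north) == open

-- stack.push(north) == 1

-- maze.move(north) == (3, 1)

-- maze.sense(north) == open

-- stack.push(north) == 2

-- maze.move(north) == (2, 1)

-- maze.sense(north) == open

-- stack.push(north) == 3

-- maze.move(north) == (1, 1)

-- maze.sense(north) == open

-- stack.push(north) == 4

-- maze.move(north) == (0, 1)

-- maze.sense(east) == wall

-- maze.sense(west) == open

-- stack.push(west) == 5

-- maze.move(west) == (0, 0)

-- maze.sense(south) == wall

-- stack.pop() == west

-- maze.move(east) == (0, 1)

-- stack.pop() == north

-- maze.move(south) == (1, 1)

-- maze.sense(east) == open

-- stack.push(east) == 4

-- maze.move(east) == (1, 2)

-- maze.sense(south) == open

-- stack.push(south) == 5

-- maze.move(south) == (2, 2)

-- maze.sense(south) == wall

-- maze.sense(east) == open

-- stack.push(east) == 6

-- maze.move(east) == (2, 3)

-- maze.sense(south) == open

-- stack.push(south) == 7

-- maze.move(south) == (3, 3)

-- maze.sense(south) == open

-- stack.push(south) == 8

-- maze.move(south) == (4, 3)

-- maze.sense(south) == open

-- stack.push(south) == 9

-- maze.move(south) == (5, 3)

-- maze.sense(east) == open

-- stack.push(east) == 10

-- maze.move(east) == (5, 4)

-- maze.sense(north) == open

-- stack.push(north) == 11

-- maze.move(north) == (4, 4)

-- maze.sense(north) == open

-- stack.push(north) == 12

-- maze.move(north) == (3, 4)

-- maze.sense(north) == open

-- stack.push(north) == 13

-- maze.move(north) == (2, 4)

-- maze.sense(north) == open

-- stack.push(north) == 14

-- maze.move(north) == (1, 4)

-- maze.sense(north) == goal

-- maze.move(north) == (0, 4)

Answer: (0, 4)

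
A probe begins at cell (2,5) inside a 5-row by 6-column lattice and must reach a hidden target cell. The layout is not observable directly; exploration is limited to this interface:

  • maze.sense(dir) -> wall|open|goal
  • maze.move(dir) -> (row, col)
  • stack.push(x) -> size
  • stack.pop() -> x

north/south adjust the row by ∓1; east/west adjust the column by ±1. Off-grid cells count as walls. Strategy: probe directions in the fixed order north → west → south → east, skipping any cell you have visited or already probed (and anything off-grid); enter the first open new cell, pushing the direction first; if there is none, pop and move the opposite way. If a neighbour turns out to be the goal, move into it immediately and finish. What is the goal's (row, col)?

I use maze.sense passing north, : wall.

Then maze.sense passing west, which returns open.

I try stack.push passing west, : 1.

Invoking maze.move passing west, yielding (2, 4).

Now I run maze.sense passing north, and observe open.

Then stack.push passing north, : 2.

I invoke maze.move passing north, and get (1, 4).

I run maze.sense passing north, which returns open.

Next I call stack.push passing north, : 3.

I use maze.move passing north, and get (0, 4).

Next I call maze.sense passing west, : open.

Invoking stack.push passing west, and get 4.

Calling maze.move passing west, — result: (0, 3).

Then maze.sense passing west, and get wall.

Calling maze.sense passing south, and observe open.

Next I call stack.push passing south, yielding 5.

Now I run maze.move passing south, → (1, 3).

I use maze.sense passing west, — result: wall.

I run maze.sense passing south, → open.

Calling stack.push passing south, and get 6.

Then maze.move passing south, yielding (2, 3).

Calling maze.sense passing west, giving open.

I run stack.push passing west, and get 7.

Then maze.move passing west, — result: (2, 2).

I invoke maze.sense passing west, yielding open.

I use stack.push passing west, : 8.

Then maze.move passing west, → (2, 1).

Calling maze.sense passing north, — result: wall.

Then maze.sense passing west, which returns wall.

I call maze.sense passing south, and see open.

I use stack.push passing south, : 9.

I run maze.move passing south, — result: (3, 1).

I run maze.sense passing west, : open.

Next I call stack.push passing west, : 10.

Then maze.move passing west, and see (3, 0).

Invoking maze.sense passing south, and observe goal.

Next I call maze.move passing south, : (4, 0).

Answer: (4, 0)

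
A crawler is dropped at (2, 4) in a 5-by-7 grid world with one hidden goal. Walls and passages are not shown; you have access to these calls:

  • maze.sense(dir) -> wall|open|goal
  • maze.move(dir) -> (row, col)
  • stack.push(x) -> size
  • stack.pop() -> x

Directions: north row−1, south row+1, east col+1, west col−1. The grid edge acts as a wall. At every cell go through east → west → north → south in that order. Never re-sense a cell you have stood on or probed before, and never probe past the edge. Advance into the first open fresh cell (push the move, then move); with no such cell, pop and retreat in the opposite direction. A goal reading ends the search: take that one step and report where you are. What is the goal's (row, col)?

$ maze.sense dir: east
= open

$ stack.push x: east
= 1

$ maze.move dir: east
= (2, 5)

$ maze.sense dir: east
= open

$ stack.push x: east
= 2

$ maze.move dir: east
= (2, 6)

$ maze.sense dir: north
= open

$ stack.push x: north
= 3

$ maze.move dir: north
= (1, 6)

$ maze.sense dir: west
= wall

$ maze.sense dir: north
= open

$ stack.push x: north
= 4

$ maze.move dir: north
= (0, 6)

$ maze.sense dir: west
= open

$ stack.push x: west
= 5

$ maze.move dir: west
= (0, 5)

$ maze.sense dir: west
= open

$ stack.push x: west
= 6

$ maze.move dir: west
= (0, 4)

$ maze.sense dir: west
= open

$ stack.push x: west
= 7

$ maze.move dir: west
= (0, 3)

$ maze.sense dir: west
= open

$ stack.push x: west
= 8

$ maze.move dir: west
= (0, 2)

$ maze.sense dir: west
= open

$ stack.push x: west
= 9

$ maze.move dir: west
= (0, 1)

$ maze.sense dir: west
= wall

$ maze.sense dir: south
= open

$ stack.push x: south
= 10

$ maze.move dir: south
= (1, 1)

$ maze.sense dir: east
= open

$ stack.push x: east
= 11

$ maze.move dir: east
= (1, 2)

$ maze.sense dir: east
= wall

$ maze.sense dir: south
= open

$ stack.push x: south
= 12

$ maze.move dir: south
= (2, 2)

$ maze.sense dir: east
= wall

$ maze.sense dir: west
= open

$ stack.push x: west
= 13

$ maze.move dir: west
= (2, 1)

$ maze.sense dir: west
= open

$ stack.push x: west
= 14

$ maze.move dir: west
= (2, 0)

$ maze.sense dir: north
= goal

$ maze.move dir: north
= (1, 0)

Answer: (1, 0)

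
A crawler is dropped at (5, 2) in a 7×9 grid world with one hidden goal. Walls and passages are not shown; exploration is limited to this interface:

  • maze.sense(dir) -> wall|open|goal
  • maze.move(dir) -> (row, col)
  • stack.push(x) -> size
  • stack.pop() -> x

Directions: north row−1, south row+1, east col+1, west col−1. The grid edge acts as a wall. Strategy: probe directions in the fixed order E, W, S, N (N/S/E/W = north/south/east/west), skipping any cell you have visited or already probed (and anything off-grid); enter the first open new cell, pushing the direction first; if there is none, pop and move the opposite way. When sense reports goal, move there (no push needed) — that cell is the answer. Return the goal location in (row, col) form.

Action: sense[dir=east]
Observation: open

Action: push[x=east]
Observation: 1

Action: move[dir=east]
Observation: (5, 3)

Action: sense[dir=east]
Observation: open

Action: push[x=east]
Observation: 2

Action: move[dir=east]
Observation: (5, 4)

Action: sense[dir=east]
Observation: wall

Action: sense[dir=south]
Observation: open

Action: push[x=south]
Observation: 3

Action: move[dir=south]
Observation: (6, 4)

Action: sense[dir=east]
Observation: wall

Action: sense[dir=west]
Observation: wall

Action: pop[]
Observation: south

Action: move[dir=north]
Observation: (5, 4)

Action: sense[dir=north]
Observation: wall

Action: pop[]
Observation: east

Action: move[dir=west]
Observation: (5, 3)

Action: sense[dir=north]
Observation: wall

Action: pop[]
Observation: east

Action: move[dir=west]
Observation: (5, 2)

Action: sense[dir=west]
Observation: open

Action: push[x=west]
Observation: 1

Action: move[dir=west]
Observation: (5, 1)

Action: sense[dir=west]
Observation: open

Action: push[x=west]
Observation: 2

Action: move[dir=west]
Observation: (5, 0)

Action: sense[dir=south]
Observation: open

Action: push[x=south]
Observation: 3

Action: move[dir=south]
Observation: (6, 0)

Action: sense[dir=east]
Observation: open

Action: push[x=east]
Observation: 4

Action: move[dir=east]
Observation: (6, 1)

Action: sense[dir=east]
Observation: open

Action: push[x=east]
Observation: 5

Action: move[dir=east]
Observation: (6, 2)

Action: pop[]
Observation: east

Action: move[dir=west]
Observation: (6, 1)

Action: pop[]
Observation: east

Action: move[dir=west]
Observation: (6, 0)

Action: pop[]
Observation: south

Action: move[dir=north]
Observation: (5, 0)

Action: sense[dir=north]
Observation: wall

Action: pop[]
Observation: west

Action: move[dir=east]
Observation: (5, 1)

Action: sense[dir=north]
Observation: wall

Action: pop[]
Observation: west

Action: move[dir=east]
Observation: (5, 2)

Action: sense[dir=north]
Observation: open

Action: push[x=north]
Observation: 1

Action: move[dir=north]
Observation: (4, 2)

Action: sense[dir=north]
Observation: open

Action: push[x=north]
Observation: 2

Action: move[dir=north]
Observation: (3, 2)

Action: sense[dir=east]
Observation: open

Action: push[x=east]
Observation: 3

Action: move[dir=east]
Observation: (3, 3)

Action: sense[dir=east]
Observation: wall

Action: sense[dir=north]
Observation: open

Action: push[x=north]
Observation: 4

Action: move[dir=north]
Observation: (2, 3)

Action: sense[dir=east]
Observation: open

Action: push[x=east]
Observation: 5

Action: move[dir=east]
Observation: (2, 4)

Action: sense[dir=east]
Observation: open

Action: push[x=east]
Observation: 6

Action: move[dir=east]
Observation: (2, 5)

Action: sense[dir=east]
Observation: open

Action: push[x=east]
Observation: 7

Action: move[dir=east]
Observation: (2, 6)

Action: sense[dir=east]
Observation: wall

Action: sense[dir=south]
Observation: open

Action: push[x=south]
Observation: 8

Action: move[dir=south]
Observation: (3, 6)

Action: sense[dir=east]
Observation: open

Action: push[x=east]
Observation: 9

Action: move[dir=east]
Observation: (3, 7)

Action: sense[dir=east]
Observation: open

Action: push[x=east]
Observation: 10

Action: move[dir=east]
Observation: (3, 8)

Action: sense[dir=south]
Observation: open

Action: push[x=south]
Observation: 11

Action: move[dir=south]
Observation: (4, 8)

Action: sense[dir=west]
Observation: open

Action: push[x=west]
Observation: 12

Action: move[dir=west]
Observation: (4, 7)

Action: sense[dir=west]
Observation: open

Action: push[x=west]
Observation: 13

Action: move[dir=west]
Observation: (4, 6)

Action: sense[dir=west]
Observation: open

Action: push[x=west]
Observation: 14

Action: move[dir=west]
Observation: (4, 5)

Action: sense[dir=north]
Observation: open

Action: push[x=north]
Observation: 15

Action: move[dir=north]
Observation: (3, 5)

Action: pop[]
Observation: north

Action: move[dir=south]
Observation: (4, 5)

Action: pop[]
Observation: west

Action: move[dir=east]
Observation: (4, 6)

Action: sense[dir=south]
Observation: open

Action: push[x=south]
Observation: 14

Action: move[dir=south]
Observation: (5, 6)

Action: sense[dir=east]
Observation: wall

Action: sense[dir=south]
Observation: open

Action: push[x=south]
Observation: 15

Action: move[dir=south]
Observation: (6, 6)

Action: sense[dir=east]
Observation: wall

Action: pop[]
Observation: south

Action: move[dir=north]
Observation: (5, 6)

Action: pop[]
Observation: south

Action: move[dir=north]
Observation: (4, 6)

Action: pop[]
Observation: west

Action: move[dir=east]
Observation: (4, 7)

Action: pop[]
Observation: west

Action: move[dir=east]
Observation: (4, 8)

Action: sense[dir=south]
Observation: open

Action: push[x=south]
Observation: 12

Action: move[dir=south]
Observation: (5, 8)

Action: sense[dir=south]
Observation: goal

Action: move[dir=south]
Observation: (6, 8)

Answer: (6, 8)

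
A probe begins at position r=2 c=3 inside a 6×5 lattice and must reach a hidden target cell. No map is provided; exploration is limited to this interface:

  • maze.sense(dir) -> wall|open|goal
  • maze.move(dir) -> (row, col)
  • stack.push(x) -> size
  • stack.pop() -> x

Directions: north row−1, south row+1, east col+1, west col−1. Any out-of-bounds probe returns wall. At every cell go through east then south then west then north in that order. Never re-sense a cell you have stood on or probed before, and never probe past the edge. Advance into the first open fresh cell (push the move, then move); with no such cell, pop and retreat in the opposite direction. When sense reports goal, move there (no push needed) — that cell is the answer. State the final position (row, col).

Do: maze.sense[dir=east]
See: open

Do: stack.push[x=east]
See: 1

Do: maze.move[dir=east]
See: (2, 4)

Do: maze.sense[dir=south]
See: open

Do: stack.push[x=south]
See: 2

Do: maze.move[dir=south]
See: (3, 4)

Do: maze.sense[dir=south]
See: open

Do: stack.push[x=south]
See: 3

Do: maze.move[dir=south]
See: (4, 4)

Do: maze.sense[dir=south]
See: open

Do: stack.push[x=south]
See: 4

Do: maze.move[dir=south]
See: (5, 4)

Do: maze.sense[dir=west]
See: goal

Do: maze.move[dir=west]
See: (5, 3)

Answer: (5, 3)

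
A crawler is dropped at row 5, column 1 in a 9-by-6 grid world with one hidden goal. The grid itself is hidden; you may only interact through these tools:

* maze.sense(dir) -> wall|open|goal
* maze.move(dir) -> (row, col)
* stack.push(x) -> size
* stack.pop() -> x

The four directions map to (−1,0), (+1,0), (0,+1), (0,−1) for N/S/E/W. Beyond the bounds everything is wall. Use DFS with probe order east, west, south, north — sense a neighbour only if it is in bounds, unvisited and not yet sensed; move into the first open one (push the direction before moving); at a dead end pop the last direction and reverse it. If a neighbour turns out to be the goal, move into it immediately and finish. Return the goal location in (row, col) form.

# 1. sense(dir→east) : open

# 2. push(x→east) : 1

# 3. move(dir→east) : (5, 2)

# 4. sense(dir→east) : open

# 5. push(x→east) : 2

# 6. move(dir→east) : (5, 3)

# 7. sense(dir→east) : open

# 8. push(x→east) : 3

# 9. move(dir→east) : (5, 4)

# 10. sense(dir→east) : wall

# 11. sense(dir→south) : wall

# 12. sense(dir→north) : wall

# 13. pop() : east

# 14. move(dir→west) : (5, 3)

# 15. sense(dir→south) : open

# 16. push(x→south) : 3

# 17. move(dir→south) : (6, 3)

# 18. sense(dir→west) : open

# 19. push(x→west) : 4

# 20. move(dir→west) : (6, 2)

# 21. sense(dir→west) : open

# 22. push(x→west) : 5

# 23. move(dir→west) : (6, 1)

# 24. sense(dir→west) : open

# 25. push(x→west) : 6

# 26. move(dir→west) : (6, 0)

# 27. sense(dir→south) : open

# 28. push(x→south) : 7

# 29. move(dir→south) : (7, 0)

# 30. sense(dir→east) : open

# 31. push(x→east) : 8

# 32. move(dir→east) : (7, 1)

# 33. sense(dir→east) : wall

# 34. sense(dir→south) : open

# 35. push(x→south) : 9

# 36. move(dir→south) : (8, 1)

# 37. sense(dir→east) : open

# 38. push(x→east) : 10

# 39. move(dir→east) : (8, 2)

# 40. sense(dir→east) : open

# 41. push(x→east) : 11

# 42. move(dir→east) : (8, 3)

# 43. sense(dir→east) : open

# 44. push(x→east) : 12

# 45. move(dir→east) : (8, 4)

# 46. sense(dir→east) : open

# 47. push(x→east) : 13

# 48. move(dir→east) : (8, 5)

# 49. sense(dir→north) : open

# 50. push(x→north) : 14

# 51. move(dir→north) : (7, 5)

# 52. sense(dir→west) : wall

# 53. sense(dir→north) : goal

# 54. move(dir→north) : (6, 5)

Answer: (6, 5)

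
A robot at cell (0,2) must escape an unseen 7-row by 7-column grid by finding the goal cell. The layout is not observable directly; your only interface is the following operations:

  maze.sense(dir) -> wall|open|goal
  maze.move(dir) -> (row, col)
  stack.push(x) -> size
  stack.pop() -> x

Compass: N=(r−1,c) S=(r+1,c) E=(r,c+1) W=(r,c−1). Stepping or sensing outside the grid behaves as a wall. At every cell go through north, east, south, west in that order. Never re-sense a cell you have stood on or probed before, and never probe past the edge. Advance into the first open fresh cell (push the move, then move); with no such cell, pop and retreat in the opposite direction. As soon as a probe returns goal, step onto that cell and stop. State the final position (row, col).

% sense(dir→east) ~> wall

% sense(dir→south) ~> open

% push(x→south) ~> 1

% move(dir→south) ~> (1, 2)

% sense(dir→east) ~> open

% push(x→east) ~> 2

% move(dir→east) ~> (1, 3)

% sense(dir→east) ~> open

% push(x→east) ~> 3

% move(dir→east) ~> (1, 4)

% sense(dir→north) ~> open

% push(x→north) ~> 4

% move(dir→north) ~> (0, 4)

% sense(dir→east) ~> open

% push(x→east) ~> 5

% move(dir→east) ~> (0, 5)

% sense(dir→east) ~> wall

% sense(dir→south) ~> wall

% pop() ~> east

% move(dir→west) ~> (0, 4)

% pop() ~> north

% move(dir→south) ~> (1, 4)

% sense(dir→south) ~> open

% push(x→south) ~> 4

% move(dir→south) ~> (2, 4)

% sense(dir→east) ~> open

% push(x→east) ~> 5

% move(dir→east) ~> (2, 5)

% sense(dir→east) ~> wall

% sense(dir→south) ~> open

% push(x→south) ~> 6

% move(dir→south) ~> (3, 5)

% sense(dir→east) ~> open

% push(x→east) ~> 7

% move(dir→east) ~> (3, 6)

% sense(dir→south) ~> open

% push(x→south) ~> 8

% move(dir→south) ~> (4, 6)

% sense(dir→south) ~> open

% push(x→south) ~> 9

% move(dir→south) ~> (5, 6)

% sense(dir→south) ~> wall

% sense(dir→west) ~> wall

% pop() ~> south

% move(dir→north) ~> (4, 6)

% sense(dir→west) ~> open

% push(x→west) ~> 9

% move(dir→west) ~> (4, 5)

% sense(dir→west) ~> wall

% pop() ~> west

% move(dir→east) ~> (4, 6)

% pop() ~> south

% move(dir→north) ~> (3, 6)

% pop() ~> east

% move(dir→west) ~> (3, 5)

% sense(dir→west) ~> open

% push(x→west) ~> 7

% move(dir→west) ~> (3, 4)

% sense(dir→west) ~> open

% push(x→west) ~> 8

% move(dir→west) ~> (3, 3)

% sense(dir→north) ~> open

% push(x→north) ~> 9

% move(dir→north) ~> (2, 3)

% sense(dir→west) ~> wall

% pop() ~> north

% move(dir→south) ~> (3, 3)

% sense(dir→south) ~> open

% push(x→south) ~> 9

% move(dir→south) ~> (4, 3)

% sense(dir→south) ~> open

% push(x→south) ~> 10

% move(dir→south) ~> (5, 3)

% sense(dir→east) ~> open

% push(x→east) ~> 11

% move(dir→east) ~> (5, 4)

% sense(dir→south) ~> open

% push(x→south) ~> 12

% move(dir→south) ~> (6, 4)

% sense(dir→east) ~> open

% push(x→east) ~> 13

% move(dir→east) ~> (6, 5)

% pop() ~> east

% move(dir→west) ~> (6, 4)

% sense(dir→west) ~> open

% push(x→west) ~> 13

% move(dir→west) ~> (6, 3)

% sense(dir→west) ~> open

% push(x→west) ~> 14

% move(dir→west) ~> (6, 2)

% sense(dir→north) ~> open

% push(x→north) ~> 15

% move(dir→north) ~> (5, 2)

% sense(dir→north) ~> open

% push(x→north) ~> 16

% move(dir→north) ~> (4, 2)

% sense(dir→north) ~> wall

% sense(dir→west) ~> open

% push(x→west) ~> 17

% move(dir→west) ~> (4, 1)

% sense(dir→north) ~> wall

% sense(dir→south) ~> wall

% sense(dir→west) ~> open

% push(x→west) ~> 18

% move(dir→west) ~> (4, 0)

% sense(dir→north) ~> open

% push(x→north) ~> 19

% move(dir→north) ~> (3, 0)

% sense(dir→north) ~> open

% push(x→north) ~> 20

% move(dir→north) ~> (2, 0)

% sense(dir→north) ~> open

% push(x→north) ~> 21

% move(dir→north) ~> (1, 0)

% sense(dir→north) ~> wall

% sense(dir→east) ~> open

% push(x→east) ~> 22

% move(dir→east) ~> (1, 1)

% sense(dir→north) ~> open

% push(x→north) ~> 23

% move(dir→north) ~> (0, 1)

% pop() ~> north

% move(dir→south) ~> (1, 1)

% sense(dir→south) ~> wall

% pop() ~> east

% move(dir→west) ~> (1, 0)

% pop() ~> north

% move(dir→south) ~> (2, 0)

% pop() ~> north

% move(dir→south) ~> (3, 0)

% pop() ~> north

% move(dir→south) ~> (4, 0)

% sense(dir→south) ~> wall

% pop() ~> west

% move(dir→east) ~> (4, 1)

% pop() ~> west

% move(dir→east) ~> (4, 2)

% pop() ~> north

% move(dir→south) ~> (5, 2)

% pop() ~> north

% move(dir→south) ~> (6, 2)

% sense(dir→west) ~> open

% push(x→west) ~> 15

% move(dir→west) ~> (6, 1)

% sense(dir→west) ~> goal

% move(dir→west) ~> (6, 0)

Answer: (6, 0)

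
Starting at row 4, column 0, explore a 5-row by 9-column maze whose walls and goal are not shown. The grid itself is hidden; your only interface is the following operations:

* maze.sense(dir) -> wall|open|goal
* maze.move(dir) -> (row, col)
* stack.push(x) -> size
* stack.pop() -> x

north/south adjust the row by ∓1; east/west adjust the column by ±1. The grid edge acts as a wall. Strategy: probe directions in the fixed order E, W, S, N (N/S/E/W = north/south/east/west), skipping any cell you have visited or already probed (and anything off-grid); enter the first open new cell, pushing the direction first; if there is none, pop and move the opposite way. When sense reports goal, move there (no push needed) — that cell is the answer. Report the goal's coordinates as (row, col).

>> sense(dir: east)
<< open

>> push(x: east)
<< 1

>> move(dir: east)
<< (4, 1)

>> sense(dir: east)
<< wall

>> sense(dir: north)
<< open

>> push(x: north)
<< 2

>> move(dir: north)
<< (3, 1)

>> sense(dir: east)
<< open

>> push(x: east)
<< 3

>> move(dir: east)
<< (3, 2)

>> sense(dir: east)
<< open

>> push(x: east)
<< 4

>> move(dir: east)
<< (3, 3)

>> sense(dir: east)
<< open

>> push(x: east)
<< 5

>> move(dir: east)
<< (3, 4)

>> sense(dir: east)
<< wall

>> sense(dir: south)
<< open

>> push(x: south)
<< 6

>> move(dir: south)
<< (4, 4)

>> sense(dir: east)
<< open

>> push(x: east)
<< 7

>> move(dir: east)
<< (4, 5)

>> sense(dir: east)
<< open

>> push(x: east)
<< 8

>> move(dir: east)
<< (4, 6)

>> sense(dir: east)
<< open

>> push(x: east)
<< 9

>> move(dir: east)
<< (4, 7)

>> sense(dir: east)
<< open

>> push(x: east)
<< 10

>> move(dir: east)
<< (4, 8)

>> sense(dir: north)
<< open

>> push(x: north)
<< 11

>> move(dir: north)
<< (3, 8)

>> sense(dir: west)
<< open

>> push(x: west)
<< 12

>> move(dir: west)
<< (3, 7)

>> sense(dir: west)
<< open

>> push(x: west)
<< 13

>> move(dir: west)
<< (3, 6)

>> sense(dir: north)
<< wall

>> pop()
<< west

>> move(dir: east)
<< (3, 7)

>> sense(dir: north)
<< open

>> push(x: north)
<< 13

>> move(dir: north)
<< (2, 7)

>> sense(dir: east)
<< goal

>> move(dir: east)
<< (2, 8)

Answer: (2, 8)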